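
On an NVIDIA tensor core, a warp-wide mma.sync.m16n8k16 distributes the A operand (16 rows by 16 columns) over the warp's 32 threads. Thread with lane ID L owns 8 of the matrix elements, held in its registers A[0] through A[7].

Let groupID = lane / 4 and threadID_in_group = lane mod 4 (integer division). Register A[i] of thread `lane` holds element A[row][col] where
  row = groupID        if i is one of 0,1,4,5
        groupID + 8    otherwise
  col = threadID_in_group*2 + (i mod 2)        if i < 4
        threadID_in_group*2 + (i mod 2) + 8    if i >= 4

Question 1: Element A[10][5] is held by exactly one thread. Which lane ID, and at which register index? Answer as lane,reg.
r=10⇒gr=2,Rb=1  c=5⇒Cb=0,th=2,odd=1
L=2*4+2=10  i=0*4+1*2+1=3

10,3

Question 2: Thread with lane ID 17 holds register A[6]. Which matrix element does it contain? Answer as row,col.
L=17->g=17>>2=4, t=17&3=1
[6]->row 4+8=12  col 1·2+0+8=10

12,10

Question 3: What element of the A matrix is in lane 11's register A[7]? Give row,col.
lane 11⇒11/4=2, 11 mod 4=3
i=7  r:2+8⇒10  c:2·3+1+8⇒15

10,15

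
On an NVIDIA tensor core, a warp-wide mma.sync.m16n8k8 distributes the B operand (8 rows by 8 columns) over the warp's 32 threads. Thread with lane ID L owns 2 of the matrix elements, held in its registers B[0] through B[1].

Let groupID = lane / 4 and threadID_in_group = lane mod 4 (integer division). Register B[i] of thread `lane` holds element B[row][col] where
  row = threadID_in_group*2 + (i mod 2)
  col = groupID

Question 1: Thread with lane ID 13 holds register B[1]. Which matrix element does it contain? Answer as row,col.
L=13->g=13>>2=3, t=13&3=1
[1]->row 1·2+1=3  col g=3

3,3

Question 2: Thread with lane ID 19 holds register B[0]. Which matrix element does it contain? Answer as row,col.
19: gr=4,th=3
[0] (3*2+0,4) = (6,4)

6,4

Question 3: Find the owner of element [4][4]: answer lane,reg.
c=4->g=4  r=4->t=2,b0=0
L=4*4+2=18  i=0=0

18,0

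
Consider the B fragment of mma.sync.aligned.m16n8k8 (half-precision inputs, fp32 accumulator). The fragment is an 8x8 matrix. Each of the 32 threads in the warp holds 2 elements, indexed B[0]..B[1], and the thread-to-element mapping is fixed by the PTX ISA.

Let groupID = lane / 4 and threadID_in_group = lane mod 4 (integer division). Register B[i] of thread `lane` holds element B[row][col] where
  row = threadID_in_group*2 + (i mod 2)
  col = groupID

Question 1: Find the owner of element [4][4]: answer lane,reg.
c: 4->gid=4  r: 4->tid=2,i&1=0
L=4*4+2=18  i=0=0

18,0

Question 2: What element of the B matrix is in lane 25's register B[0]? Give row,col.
lane 25: gr=6 (25/4), th=1 (25%4)
i=0: r=1*2+0=2, c=gr=6

2,6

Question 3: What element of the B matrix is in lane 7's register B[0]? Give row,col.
6,1

L=7->gid=7>>2=1, tid=7&3=3
[0]->row 3·2+0=6  col gid=1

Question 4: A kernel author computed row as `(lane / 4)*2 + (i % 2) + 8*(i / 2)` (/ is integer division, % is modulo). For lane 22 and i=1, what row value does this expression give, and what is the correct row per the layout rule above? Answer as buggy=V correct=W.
`(lane / 4)*2 + (i % 2) + 8*(i / 2)`[22,1]->11
22: g=5,t=2
[1] (2*2+1,5) = (5,5)
row: 11 vs 5

buggy=11 correct=5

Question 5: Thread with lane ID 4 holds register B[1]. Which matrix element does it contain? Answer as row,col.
lane 4: G=1 (4/4), T=0 (4%4)
i=1: r=0*2+1=1, c=G=1

1,1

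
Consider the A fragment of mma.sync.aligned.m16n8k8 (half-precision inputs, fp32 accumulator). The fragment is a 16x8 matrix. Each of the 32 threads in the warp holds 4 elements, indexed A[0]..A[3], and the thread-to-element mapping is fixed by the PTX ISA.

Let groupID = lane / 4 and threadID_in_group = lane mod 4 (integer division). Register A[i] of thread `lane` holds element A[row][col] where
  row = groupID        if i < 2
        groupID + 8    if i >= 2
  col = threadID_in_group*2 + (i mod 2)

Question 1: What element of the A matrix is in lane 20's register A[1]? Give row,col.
5,1

L=20->gid=20>>2=5, tid=20&3=0
[1]->row 5+0=5  col 0·2+1=1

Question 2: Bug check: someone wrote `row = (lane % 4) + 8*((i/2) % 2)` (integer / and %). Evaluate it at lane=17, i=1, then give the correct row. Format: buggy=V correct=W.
buggy=1 correct=4

`(lane % 4) + 8*((i/2) % 2)`[17,1]->1
lane 17: g=4 (17/4), t=1 (17%4)
i=1: r=4+0=4, c=1*2+1=3
row: 1 vs 4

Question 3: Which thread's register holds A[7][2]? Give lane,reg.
r=7⇒gr=7,Rb=0  c=2⇒th=1,odd=0
L=7*4+1=29  i=0*2+0=0

29,0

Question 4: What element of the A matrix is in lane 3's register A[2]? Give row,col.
8,6

lane 3: g=0 (3/4), t=3 (3%4)
i=2: r=0+8=8, c=3*2+0=6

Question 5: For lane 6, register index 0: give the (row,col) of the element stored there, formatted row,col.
1,4

lane 6=>6/4=1, 6 mod 4=2
i=0  r:1+0=>1  c:2·2+0=>4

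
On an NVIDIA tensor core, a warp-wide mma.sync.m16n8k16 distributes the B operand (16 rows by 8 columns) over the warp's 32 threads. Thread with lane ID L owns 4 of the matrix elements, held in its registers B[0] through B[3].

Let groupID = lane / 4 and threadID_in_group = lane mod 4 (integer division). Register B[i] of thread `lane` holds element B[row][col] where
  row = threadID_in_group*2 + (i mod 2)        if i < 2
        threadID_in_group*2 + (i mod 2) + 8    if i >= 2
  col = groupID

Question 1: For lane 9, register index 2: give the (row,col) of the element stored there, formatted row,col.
10,2

lane 9→9/4=2, 9 mod 4=1
i=2  r:2·1+0+8→10  c:2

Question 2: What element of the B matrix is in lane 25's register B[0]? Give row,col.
lane 25=>25/4=6, 25 mod 4=1
i=0  r:2·1+0+0=>2  c:6

2,6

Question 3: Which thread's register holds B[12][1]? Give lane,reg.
c:1=>grp=1  r:12=>rB=1,tig=2,lo=0
L=1*4+2=6  i=1*2+0=2

6,2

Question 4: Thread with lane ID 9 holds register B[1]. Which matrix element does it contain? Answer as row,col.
L=9=>grp=9>>2=2, tig=9&3=1
[1]=>row 1·2+1+0=3  col grp=2

3,2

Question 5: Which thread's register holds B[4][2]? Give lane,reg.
c: 2->gid=2  r: 4->r8=0,tid=2,i&1=0
L=2*4+2=10  i=0*2+0=0

10,0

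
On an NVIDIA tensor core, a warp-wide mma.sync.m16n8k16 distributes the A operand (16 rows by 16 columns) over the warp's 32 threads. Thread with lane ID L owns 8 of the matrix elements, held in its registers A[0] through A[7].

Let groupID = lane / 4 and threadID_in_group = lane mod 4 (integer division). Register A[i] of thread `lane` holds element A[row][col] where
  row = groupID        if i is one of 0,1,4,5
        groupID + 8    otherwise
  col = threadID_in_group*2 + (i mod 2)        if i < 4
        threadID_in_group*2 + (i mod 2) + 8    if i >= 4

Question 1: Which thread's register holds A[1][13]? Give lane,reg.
6,5

r=1⇒gr=1,Rb=0  c=13⇒Cb=1,th=2,odd=1
L=1*4+2=6  i=1*4+0*2+1=5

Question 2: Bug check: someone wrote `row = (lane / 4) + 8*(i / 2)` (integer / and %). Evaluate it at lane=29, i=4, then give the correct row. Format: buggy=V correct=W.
`(lane / 4) + 8*(i / 2)`[29,4]->23
lane 29->29/4=7, 29 mod 4=1
i=4  r:7+0->7  c:2·1+0+8->10
row: 23 vs 7

buggy=23 correct=7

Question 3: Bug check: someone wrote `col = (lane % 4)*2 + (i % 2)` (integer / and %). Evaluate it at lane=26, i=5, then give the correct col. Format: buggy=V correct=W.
`(lane % 4)*2 + (i % 2)`[26,5]->5
lane 26: g=6 (26/4), t=2 (26%4)
i=5: r=6+0=6, c=2*2+1+8=13
col: 5 vs 13

buggy=5 correct=13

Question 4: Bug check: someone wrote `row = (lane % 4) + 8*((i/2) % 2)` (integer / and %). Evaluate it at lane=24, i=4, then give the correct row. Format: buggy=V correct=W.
`(lane % 4) + 8*((i/2) % 2)`[24,4]=>0
L=24=>grp=24>>2=6, tig=24&3=0
[4]=>row 6+0=6  col 0·2+0+8=8
row: 0 vs 6

buggy=0 correct=6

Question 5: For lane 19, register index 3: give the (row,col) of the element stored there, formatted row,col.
12,7

lane 19→19/4=4, 19 mod 4=3
i=3  r:4+8→12  c:2·3+1+0→7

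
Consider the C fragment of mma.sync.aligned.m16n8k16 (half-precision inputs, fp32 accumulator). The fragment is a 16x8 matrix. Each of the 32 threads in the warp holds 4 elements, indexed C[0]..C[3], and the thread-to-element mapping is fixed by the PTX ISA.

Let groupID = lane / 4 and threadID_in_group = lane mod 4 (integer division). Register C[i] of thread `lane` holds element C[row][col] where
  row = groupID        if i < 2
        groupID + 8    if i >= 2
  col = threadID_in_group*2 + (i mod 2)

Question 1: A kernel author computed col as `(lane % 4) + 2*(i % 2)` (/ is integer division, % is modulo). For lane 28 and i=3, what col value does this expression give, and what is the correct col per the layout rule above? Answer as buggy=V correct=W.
`(lane % 4) + 2*(i % 2)`[28,3]⇒2
L=28⇒gr=28>>2=7, th=28&3=0
[3]⇒row 7+8=15  col 0·2+1=1
col: 2 vs 1

buggy=2 correct=1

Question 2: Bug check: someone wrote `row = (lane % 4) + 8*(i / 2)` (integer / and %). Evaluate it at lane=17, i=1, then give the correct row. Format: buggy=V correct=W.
`(lane % 4) + 8*(i / 2)`[17,1]⇒1
17: gr=4,th=1
[1] (4+0,1*2+1) = (4,3)
row: 1 vs 4

buggy=1 correct=4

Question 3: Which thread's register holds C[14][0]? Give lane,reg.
r:14=>grp=6,rB=1  c:0=>tig=0,lo=0
L=6*4+0=24  i=1*2+0=2

24,2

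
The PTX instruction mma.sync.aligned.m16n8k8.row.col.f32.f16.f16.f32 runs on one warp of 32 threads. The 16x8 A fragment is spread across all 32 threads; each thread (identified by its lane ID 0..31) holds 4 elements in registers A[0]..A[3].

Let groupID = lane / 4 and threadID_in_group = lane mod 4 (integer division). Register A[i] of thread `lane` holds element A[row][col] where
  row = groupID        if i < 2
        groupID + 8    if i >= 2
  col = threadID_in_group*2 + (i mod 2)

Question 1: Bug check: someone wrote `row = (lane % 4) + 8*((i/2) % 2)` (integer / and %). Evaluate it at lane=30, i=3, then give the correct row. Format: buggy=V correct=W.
buggy=10 correct=15

`(lane % 4) + 8*((i/2) % 2)`[30,3]⇒10
30: gr=7,th=2
[3] (7+8,2*2+1) = (15,5)
row: 10 vs 15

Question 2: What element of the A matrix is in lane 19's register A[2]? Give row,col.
lane 19: grp=4 (19/4), tig=3 (19%4)
i=2: r=4+8=12, c=3*2+0=6

12,6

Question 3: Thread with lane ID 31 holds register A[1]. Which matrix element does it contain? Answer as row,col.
7,7

L=31->gid=31>>2=7, tid=31&3=3
[1]->row 7+0=7  col 3·2+1=7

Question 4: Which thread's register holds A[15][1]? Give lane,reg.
r=15⇒gr=7,Rb=1  c=1⇒th=0,odd=1
L=7*4+0=28  i=1*2+1=3

28,3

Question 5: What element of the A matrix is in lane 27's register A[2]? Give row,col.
27: g=6,t=3
[2] (6+8,3*2+0) = (14,6)

14,6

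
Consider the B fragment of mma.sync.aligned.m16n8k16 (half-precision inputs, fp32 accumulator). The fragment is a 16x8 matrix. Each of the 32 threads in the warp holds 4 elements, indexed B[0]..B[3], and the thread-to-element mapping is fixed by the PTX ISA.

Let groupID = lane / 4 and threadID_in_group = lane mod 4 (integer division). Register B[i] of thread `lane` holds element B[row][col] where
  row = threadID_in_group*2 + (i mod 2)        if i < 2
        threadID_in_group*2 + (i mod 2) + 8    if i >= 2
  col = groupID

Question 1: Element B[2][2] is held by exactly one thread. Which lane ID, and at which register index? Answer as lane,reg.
9,0

c=2⇒gr=2  r=2⇒Rb=0,th=1,odd=0
L=2*4+1=9  i=0*2+0=0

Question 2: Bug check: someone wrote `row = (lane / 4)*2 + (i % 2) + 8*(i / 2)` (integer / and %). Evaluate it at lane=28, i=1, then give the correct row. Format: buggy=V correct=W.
`(lane / 4)*2 + (i % 2) + 8*(i / 2)`[28,1]→15
lane 28→28/4=7, 28 mod 4=0
i=1  r:2·0+1+0→1  c:7
row: 15 vs 1

buggy=15 correct=1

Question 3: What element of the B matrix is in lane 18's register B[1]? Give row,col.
L=18→G=18>>2=4, T=18&3=2
[1]→row 2·2+1+0=5  col G=4

5,4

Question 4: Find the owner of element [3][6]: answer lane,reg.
25,1

c=6⇒gr=6  r=3⇒Rb=0,th=1,odd=1
L=6*4+1=25  i=0*2+1=1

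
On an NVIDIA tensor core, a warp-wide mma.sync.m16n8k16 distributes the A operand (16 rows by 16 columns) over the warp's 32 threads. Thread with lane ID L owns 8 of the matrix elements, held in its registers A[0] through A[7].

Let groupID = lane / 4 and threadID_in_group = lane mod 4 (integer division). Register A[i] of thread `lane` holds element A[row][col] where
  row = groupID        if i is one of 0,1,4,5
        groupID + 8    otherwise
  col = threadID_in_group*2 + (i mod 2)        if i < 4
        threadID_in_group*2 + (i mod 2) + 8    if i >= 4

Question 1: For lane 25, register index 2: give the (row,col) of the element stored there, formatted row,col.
14,2

lane 25⇒25/4=6, 25 mod 4=1
i=2  r:6+8⇒14  c:2·1+0+0⇒2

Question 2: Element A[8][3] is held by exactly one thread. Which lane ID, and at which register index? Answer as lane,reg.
1,3

r=8->g=0,rb=1  c=3->cb=0,t=1,b0=1
L=0*4+1=1  i=0*4+1*2+1=3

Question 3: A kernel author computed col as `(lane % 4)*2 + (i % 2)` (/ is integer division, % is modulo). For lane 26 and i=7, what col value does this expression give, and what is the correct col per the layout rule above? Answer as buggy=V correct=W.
`(lane % 4)*2 + (i % 2)`[26,7]->5
26: g=6,t=2
[7] (6+8,2*2+1+8) = (14,13)
col: 5 vs 13

buggy=5 correct=13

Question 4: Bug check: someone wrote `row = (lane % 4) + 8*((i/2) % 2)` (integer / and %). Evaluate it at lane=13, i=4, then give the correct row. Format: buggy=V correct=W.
buggy=1 correct=3

`(lane % 4) + 8*((i/2) % 2)`[13,4]->1
L=13->gid=13>>2=3, tid=13&3=1
[4]->row 3+0=3  col 1·2+0+8=10
row: 1 vs 3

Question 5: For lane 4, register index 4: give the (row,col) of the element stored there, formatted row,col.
1,8

lane 4: G=1 (4/4), T=0 (4%4)
i=4: r=1+0=1, c=0*2+0+8=8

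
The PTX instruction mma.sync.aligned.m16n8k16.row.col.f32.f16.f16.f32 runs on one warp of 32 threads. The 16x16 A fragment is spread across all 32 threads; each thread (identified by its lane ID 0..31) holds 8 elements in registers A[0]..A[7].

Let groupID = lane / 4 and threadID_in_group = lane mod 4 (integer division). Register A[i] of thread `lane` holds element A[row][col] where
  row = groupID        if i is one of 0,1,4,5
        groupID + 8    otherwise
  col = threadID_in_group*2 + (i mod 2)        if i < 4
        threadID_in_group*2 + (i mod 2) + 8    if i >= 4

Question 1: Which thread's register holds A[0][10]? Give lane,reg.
r: 0->gid=0,r8=0  c: 10->c8=1,tid=1,i&1=0
L=0*4+1=1  i=1*4+0*2+0=4

1,4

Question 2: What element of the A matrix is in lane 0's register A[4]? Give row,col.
lane 0: G=0 (0/4), T=0 (0%4)
i=4: r=0+0=0, c=0*2+0+8=8

0,8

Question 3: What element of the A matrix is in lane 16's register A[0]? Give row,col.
lane 16: grp=4 (16/4), tig=0 (16%4)
i=0: r=4+0=4, c=0*2+0+0=0

4,0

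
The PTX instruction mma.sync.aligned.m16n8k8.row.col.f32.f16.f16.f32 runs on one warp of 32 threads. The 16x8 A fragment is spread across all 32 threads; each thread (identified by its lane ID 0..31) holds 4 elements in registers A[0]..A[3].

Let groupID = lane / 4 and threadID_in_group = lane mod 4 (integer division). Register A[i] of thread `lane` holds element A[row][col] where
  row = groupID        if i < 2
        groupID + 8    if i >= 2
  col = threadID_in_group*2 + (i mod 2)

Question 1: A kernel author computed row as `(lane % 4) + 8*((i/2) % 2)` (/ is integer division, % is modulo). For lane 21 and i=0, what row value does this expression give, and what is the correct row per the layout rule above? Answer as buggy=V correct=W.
buggy=1 correct=5

`(lane % 4) + 8*((i/2) % 2)`[21,0]->1
lane 21->21/4=5, 21 mod 4=1
i=0  r:5+0->5  c:2·1+0->2
row: 1 vs 5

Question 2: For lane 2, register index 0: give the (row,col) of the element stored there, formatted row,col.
0,4

lane 2->2/4=0, 2 mod 4=2
i=0  r:0+0->0  c:2·2+0->4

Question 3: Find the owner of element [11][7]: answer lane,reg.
r=11→G=3,rhi=1  c=7→T=3,p=1
L=3*4+3=15  i=1*2+1=3

15,3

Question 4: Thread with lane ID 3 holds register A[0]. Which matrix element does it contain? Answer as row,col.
lane 3: grp=0 (3/4), tig=3 (3%4)
i=0: r=0+0=0, c=3*2+0=6

0,6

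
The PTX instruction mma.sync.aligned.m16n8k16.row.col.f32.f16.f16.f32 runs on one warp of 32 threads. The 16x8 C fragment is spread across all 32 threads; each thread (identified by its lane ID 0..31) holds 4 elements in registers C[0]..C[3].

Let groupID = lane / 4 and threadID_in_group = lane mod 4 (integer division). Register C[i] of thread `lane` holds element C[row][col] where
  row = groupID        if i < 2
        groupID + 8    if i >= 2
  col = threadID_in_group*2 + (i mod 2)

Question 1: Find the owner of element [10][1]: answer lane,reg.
r=10->g=2,rb=1  c=1->t=0,b0=1
L=2*4+0=8  i=1*2+1=3

8,3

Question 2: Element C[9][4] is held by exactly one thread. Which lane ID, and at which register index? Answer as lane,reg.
r:9=>grp=1,rB=1  c:4=>tig=2,lo=0
L=1*4+2=6  i=1*2+0=2

6,2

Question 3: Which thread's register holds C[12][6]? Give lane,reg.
19,2

r=12->g=4,rb=1  c=6->t=3,b0=0
L=4*4+3=19  i=1*2+0=2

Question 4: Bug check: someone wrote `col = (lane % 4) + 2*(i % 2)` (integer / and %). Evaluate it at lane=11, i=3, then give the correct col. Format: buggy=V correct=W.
buggy=5 correct=7

`(lane % 4) + 2*(i % 2)`[11,3]⇒5
lane 11: gr=2 (11/4), th=3 (11%4)
i=3: r=2+8=10, c=3*2+1=7
col: 5 vs 7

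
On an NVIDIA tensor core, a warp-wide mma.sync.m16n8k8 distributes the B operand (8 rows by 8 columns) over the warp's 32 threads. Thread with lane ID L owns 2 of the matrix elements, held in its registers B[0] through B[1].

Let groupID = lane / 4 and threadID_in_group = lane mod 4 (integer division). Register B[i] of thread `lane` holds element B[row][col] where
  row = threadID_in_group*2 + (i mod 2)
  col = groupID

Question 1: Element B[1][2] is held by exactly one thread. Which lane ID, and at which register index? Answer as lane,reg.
8,1

c: 2->gid=2  r: 1->tid=0,i&1=1
L=2*4+0=8  i=1=1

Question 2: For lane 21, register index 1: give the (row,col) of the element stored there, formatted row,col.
3,5

lane 21->21/4=5, 21 mod 4=1
i=1  r:2·1+1->3  c:5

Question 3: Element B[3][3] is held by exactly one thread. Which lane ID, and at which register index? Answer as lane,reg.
13,1

c:3=>grp=3  r:3=>tig=1,lo=1
L=3*4+1=13  i=1=1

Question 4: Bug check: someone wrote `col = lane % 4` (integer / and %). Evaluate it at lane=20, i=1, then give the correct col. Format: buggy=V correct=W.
buggy=0 correct=5

`lane % 4`[20,1]->0
lane 20->20/4=5, 20 mod 4=0
i=1  r:2·0+1->1  c:5
col: 0 vs 5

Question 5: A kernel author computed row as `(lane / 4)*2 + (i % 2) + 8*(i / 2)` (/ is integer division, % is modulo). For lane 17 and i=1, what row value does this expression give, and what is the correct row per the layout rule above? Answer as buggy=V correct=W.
buggy=9 correct=3

`(lane / 4)*2 + (i % 2) + 8*(i / 2)`[17,1]→9
17: G=4,T=1
[1] (1*2+1,4) = (3,4)
row: 9 vs 3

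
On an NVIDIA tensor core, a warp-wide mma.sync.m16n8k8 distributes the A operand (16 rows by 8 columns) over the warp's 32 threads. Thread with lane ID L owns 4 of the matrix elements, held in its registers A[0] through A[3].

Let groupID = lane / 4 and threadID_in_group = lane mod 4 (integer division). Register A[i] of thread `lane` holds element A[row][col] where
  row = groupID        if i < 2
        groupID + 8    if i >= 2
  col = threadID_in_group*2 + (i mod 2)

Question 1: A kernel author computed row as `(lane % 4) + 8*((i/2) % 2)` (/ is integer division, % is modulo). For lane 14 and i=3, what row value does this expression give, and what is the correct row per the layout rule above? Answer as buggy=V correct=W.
buggy=10 correct=11

`(lane % 4) + 8*((i/2) % 2)`[14,3]=>10
14: grp=3,tig=2
[3] (3+8,2*2+1) = (11,5)
row: 10 vs 11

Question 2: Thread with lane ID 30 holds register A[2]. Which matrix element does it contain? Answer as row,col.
15,4

L=30->g=30>>2=7, t=30&3=2
[2]->row 7+8=15  col 2·2+0=4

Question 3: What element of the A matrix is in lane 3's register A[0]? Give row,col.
0,6

L=3→G=3>>2=0, T=3&3=3
[0]→row 0+0=0  col 3·2+0=6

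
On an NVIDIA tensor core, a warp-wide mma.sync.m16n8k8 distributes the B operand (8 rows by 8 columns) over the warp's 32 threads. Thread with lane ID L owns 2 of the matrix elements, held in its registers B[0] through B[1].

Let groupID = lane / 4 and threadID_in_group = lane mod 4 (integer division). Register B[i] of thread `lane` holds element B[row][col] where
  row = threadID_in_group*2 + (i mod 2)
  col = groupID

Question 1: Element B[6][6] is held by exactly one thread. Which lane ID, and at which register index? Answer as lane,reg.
c=6->g=6  r=6->t=3,b0=0
L=6*4+3=27  i=0=0

27,0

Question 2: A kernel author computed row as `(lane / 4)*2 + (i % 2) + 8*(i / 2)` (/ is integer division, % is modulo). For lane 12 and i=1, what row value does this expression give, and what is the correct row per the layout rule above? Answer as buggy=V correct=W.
buggy=7 correct=1

`(lane / 4)*2 + (i % 2) + 8*(i / 2)`[12,1]=>7
lane 12=>12/4=3, 12 mod 4=0
i=1  r:2·0+1=>1  c:3
row: 7 vs 1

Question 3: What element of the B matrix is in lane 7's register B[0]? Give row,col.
lane 7->7/4=1, 7 mod 4=3
i=0  r:2·3+0->6  c:1

6,1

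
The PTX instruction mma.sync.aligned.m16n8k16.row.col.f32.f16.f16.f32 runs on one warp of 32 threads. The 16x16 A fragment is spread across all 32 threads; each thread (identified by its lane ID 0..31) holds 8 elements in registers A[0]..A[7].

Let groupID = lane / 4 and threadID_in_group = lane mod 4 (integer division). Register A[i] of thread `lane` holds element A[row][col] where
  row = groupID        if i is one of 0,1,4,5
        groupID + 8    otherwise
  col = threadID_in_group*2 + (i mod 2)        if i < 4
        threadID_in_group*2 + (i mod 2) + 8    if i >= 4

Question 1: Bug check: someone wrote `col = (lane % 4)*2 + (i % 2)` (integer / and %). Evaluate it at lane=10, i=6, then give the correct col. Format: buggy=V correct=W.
`(lane % 4)*2 + (i % 2)`[10,6]->4
L=10->g=10>>2=2, t=10&3=2
[6]->row 2+8=10  col 2·2+0+8=12
col: 4 vs 12

buggy=4 correct=12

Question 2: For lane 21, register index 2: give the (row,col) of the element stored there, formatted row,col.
13,2

21: g=5,t=1
[2] (5+8,1*2+0+0) = (13,2)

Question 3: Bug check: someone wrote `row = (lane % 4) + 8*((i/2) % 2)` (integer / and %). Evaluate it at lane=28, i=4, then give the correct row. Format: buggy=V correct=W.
buggy=0 correct=7

`(lane % 4) + 8*((i/2) % 2)`[28,4]⇒0
28: gr=7,th=0
[4] (7+0,0*2+0+8) = (7,8)
row: 0 vs 7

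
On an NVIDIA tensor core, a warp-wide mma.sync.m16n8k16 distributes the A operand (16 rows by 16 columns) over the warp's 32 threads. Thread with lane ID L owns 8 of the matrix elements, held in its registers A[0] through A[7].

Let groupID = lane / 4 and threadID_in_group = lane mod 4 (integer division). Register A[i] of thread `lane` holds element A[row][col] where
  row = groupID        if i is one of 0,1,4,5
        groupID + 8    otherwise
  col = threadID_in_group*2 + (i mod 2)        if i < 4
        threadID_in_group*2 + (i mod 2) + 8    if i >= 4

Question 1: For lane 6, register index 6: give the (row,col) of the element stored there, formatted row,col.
9,12

L=6->gid=6>>2=1, tid=6&3=2
[6]->row 1+8=9  col 2·2+0+8=12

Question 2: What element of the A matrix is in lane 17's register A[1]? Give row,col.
4,3

lane 17: gr=4 (17/4), th=1 (17%4)
i=1: r=4+0=4, c=1*2+1+0=3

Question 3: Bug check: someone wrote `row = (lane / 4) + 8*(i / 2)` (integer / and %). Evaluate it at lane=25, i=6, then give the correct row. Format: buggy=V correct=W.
`(lane / 4) + 8*(i / 2)`[25,6]->30
L=25->g=25>>2=6, t=25&3=1
[6]->row 6+8=14  col 1·2+0+8=10
row: 30 vs 14

buggy=30 correct=14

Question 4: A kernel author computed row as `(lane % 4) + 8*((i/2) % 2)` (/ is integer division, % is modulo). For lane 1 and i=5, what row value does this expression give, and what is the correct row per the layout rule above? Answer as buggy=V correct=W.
`(lane % 4) + 8*((i/2) % 2)`[1,5]→1
L=1→G=1>>2=0, T=1&3=1
[5]→row 0+0=0  col 1·2+1+8=11
row: 1 vs 0

buggy=1 correct=0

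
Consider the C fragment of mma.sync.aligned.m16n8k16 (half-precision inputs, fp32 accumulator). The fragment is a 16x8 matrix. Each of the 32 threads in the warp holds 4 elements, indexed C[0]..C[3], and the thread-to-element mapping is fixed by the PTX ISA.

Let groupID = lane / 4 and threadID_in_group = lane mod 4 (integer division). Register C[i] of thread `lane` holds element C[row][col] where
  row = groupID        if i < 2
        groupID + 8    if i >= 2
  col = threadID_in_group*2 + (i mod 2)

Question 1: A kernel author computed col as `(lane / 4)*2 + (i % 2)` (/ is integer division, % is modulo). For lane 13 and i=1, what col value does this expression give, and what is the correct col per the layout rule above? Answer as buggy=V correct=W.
`(lane / 4)*2 + (i % 2)`[13,1]->7
lane 13->13/4=3, 13 mod 4=1
i=1  r:3+0->3  c:2·1+1->3
col: 7 vs 3

buggy=7 correct=3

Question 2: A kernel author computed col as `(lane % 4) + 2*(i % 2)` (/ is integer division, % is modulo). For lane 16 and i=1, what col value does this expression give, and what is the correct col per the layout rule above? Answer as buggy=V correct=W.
`(lane % 4) + 2*(i % 2)`[16,1]->2
lane 16->16/4=4, 16 mod 4=0
i=1  r:4+0->4  c:2·0+1->1
col: 2 vs 1

buggy=2 correct=1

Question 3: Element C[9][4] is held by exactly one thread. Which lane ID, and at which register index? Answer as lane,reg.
6,2

r=9->g=1,rb=1  c=4->t=2,b0=0
L=1*4+2=6  i=1*2+0=2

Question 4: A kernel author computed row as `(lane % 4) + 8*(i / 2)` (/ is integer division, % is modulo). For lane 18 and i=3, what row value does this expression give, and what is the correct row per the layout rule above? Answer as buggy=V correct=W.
buggy=10 correct=12

`(lane % 4) + 8*(i / 2)`[18,3]->10
L=18->g=18>>2=4, t=18&3=2
[3]->row 4+8=12  col 2·2+1=5
row: 10 vs 12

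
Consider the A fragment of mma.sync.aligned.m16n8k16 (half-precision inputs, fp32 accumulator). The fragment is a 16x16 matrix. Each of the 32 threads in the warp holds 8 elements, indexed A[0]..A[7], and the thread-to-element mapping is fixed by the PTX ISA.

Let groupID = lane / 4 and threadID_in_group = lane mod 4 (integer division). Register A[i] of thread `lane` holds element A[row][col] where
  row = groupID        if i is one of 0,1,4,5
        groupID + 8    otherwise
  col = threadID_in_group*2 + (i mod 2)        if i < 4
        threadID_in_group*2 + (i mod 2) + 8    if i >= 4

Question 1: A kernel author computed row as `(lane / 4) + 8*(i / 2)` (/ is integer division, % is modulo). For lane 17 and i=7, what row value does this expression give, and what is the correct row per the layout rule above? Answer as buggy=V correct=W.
`(lane / 4) + 8*(i / 2)`[17,7]⇒28
17: gr=4,th=1
[7] (4+8,1*2+1+8) = (12,11)
row: 28 vs 12

buggy=28 correct=12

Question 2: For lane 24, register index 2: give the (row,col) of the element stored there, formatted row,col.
14,0

24: grp=6,tig=0
[2] (6+8,0*2+0+0) = (14,0)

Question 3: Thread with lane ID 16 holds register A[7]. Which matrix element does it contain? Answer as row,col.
12,9

lane 16: G=4 (16/4), T=0 (16%4)
i=7: r=4+8=12, c=0*2+1+8=9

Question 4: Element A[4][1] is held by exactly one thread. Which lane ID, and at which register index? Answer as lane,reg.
r=4⇒gr=4,Rb=0  c=1⇒Cb=0,th=0,odd=1
L=4*4+0=16  i=0*4+0*2+1=1

16,1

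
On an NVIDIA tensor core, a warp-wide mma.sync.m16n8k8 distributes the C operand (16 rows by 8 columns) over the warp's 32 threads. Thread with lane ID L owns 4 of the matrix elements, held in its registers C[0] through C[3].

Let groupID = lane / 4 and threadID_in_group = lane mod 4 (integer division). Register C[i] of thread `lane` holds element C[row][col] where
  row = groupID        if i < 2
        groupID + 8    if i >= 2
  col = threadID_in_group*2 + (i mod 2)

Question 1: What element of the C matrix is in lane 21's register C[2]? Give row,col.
lane 21->21/4=5, 21 mod 4=1
i=2  r:5+8->13  c:2·1+0->2

13,2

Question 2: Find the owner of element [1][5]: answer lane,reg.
6,1

r=1->g=1,rb=0  c=5->t=2,b0=1
L=1*4+2=6  i=0*2+1=1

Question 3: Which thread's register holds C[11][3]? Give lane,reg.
13,3

r: 11->gid=3,r8=1  c: 3->tid=1,i&1=1
L=3*4+1=13  i=1*2+1=3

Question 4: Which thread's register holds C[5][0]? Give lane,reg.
20,0

r:5=>grp=5,rB=0  c:0=>tig=0,lo=0
L=5*4+0=20  i=0*2+0=0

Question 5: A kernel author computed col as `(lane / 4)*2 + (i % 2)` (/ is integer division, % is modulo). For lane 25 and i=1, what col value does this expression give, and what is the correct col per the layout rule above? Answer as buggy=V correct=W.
buggy=13 correct=3

`(lane / 4)*2 + (i % 2)`[25,1]->13
lane 25->25/4=6, 25 mod 4=1
i=1  r:6+0->6  c:2·1+1->3
col: 13 vs 3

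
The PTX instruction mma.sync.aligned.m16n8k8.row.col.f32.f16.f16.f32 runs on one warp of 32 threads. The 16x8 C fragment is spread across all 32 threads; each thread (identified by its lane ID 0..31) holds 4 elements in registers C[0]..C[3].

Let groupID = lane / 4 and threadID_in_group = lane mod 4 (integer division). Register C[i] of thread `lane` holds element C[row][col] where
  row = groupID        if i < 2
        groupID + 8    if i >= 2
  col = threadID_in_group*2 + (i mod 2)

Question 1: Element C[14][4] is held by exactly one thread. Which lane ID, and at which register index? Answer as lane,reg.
26,2

r=14->g=6,rb=1  c=4->t=2,b0=0
L=6*4+2=26  i=1*2+0=2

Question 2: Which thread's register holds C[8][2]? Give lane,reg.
r: 8->gid=0,r8=1  c: 2->tid=1,i&1=0
L=0*4+1=1  i=1*2+0=2

1,2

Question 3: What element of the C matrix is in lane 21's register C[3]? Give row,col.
21: gr=5,th=1
[3] (5+8,1*2+1) = (13,3)

13,3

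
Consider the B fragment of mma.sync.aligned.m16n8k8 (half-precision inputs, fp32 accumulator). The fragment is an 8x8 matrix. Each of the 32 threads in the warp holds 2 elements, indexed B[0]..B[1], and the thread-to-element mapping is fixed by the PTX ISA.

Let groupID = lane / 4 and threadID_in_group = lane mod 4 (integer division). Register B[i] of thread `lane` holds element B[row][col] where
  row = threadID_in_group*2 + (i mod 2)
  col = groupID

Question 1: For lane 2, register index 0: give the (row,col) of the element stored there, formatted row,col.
L=2->gid=2>>2=0, tid=2&3=2
[0]->row 2·2+0=4  col gid=0

4,0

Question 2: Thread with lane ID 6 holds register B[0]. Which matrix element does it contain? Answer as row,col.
lane 6→6/4=1, 6 mod 4=2
i=0  r:2·2+0→4  c:1

4,1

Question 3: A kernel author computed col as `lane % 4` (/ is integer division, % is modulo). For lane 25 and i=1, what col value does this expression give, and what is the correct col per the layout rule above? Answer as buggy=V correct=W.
buggy=1 correct=6

`lane % 4`[25,1]->1
lane 25->25/4=6, 25 mod 4=1
i=1  r:2·1+1->3  c:6
col: 1 vs 6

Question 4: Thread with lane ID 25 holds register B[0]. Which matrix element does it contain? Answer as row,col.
2,6

25: gid=6,tid=1
[0] (1*2+0,6) = (2,6)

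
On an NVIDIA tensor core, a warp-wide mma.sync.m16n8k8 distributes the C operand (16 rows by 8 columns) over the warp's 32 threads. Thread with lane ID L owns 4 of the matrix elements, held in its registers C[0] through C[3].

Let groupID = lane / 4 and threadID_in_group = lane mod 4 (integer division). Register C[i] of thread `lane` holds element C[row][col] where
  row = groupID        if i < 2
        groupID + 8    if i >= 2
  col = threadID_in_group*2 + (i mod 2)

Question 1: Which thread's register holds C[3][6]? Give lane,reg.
15,0

r=3->g=3,rb=0  c=6->t=3,b0=0
L=3*4+3=15  i=0*2+0=0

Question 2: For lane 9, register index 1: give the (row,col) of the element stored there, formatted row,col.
2,3

lane 9=>9/4=2, 9 mod 4=1
i=1  r:2+0=>2  c:2·1+1=>3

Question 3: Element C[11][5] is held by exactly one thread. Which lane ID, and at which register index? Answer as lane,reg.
14,3

r=11->g=3,rb=1  c=5->t=2,b0=1
L=3*4+2=14  i=1*2+1=3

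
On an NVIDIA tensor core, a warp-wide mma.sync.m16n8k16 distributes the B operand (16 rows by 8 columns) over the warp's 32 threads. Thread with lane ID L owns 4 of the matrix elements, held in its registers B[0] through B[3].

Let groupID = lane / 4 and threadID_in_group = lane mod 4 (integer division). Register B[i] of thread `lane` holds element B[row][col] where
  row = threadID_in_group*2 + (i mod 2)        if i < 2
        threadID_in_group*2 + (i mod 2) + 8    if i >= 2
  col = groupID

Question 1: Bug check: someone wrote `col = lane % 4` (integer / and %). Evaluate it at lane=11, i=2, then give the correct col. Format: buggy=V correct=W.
buggy=3 correct=2

`lane % 4`[11,2]⇒3
11: gr=2,th=3
[2] (3*2+0+8,2) = (14,2)
col: 3 vs 2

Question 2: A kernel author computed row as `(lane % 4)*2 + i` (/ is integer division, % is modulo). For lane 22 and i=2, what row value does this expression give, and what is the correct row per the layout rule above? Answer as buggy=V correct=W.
buggy=6 correct=12

`(lane % 4)*2 + i`[22,2]->6
lane 22: g=5 (22/4), t=2 (22%4)
i=2: r=2*2+0+8=12, c=g=5
row: 6 vs 12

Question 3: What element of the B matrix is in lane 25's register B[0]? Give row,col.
2,6

lane 25: g=6 (25/4), t=1 (25%4)
i=0: r=1*2+0+0=2, c=g=6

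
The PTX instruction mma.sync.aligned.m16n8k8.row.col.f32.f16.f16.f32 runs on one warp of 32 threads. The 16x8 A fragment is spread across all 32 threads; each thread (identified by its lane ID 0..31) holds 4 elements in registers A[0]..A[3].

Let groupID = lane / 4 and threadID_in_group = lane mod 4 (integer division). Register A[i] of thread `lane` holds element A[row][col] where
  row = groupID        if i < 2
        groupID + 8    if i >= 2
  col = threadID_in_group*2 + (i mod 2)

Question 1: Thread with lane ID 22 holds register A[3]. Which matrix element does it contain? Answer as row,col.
13,5

lane 22: grp=5 (22/4), tig=2 (22%4)
i=3: r=5+8=13, c=2*2+1=5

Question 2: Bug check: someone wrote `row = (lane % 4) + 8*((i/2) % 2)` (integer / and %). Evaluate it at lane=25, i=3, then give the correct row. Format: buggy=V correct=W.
buggy=9 correct=14

`(lane % 4) + 8*((i/2) % 2)`[25,3]->9
25: g=6,t=1
[3] (6+8,1*2+1) = (14,3)
row: 9 vs 14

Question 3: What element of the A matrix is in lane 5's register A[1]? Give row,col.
L=5->g=5>>2=1, t=5&3=1
[1]->row 1+0=1  col 1·2+1=3

1,3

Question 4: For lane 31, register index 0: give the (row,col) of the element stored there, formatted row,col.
lane 31: gid=7 (31/4), tid=3 (31%4)
i=0: r=7+0=7, c=3*2+0=6

7,6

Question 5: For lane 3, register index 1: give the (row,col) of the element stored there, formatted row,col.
lane 3: grp=0 (3/4), tig=3 (3%4)
i=1: r=0+0=0, c=3*2+1=7

0,7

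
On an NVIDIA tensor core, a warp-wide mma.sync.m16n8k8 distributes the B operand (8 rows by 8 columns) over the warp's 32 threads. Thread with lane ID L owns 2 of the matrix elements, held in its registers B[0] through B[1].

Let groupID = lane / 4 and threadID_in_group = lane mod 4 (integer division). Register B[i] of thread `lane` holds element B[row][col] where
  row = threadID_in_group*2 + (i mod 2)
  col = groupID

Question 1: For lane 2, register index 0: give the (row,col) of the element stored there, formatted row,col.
4,0

lane 2->2/4=0, 2 mod 4=2
i=0  r:2·2+0->4  c:0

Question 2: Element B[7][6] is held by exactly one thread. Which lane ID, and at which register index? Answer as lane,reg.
c=6→G=6  r=7→T=3,p=1
L=6*4+3=27  i=1=1

27,1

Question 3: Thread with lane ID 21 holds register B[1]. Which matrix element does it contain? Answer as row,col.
L=21->gid=21>>2=5, tid=21&3=1
[1]->row 1·2+1=3  col gid=5

3,5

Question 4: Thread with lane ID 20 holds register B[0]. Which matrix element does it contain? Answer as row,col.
L=20=>grp=20>>2=5, tig=20&3=0
[0]=>row 0·2+0=0  col grp=5

0,5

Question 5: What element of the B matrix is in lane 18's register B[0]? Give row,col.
4,4

18: g=4,t=2
[0] (2*2+0,4) = (4,4)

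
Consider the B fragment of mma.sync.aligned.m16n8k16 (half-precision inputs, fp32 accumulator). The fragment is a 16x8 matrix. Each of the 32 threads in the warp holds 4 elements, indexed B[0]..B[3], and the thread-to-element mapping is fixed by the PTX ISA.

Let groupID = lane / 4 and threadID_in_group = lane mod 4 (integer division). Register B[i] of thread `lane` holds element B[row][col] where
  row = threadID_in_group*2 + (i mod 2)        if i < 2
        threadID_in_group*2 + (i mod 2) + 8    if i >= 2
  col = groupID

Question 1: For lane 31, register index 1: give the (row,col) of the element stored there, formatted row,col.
7,7

lane 31: G=7 (31/4), T=3 (31%4)
i=1: r=3*2+1+0=7, c=G=7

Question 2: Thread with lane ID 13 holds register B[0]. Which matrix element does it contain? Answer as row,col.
lane 13: grp=3 (13/4), tig=1 (13%4)
i=0: r=1*2+0+0=2, c=grp=3

2,3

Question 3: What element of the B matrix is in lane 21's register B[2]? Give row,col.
lane 21: gr=5 (21/4), th=1 (21%4)
i=2: r=1*2+0+8=10, c=gr=5

10,5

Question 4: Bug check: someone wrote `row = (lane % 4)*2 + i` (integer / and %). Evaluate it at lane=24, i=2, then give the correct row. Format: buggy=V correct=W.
`(lane % 4)*2 + i`[24,2]→2
L=24→G=24>>2=6, T=24&3=0
[2]→row 0·2+0+8=8  col G=6
row: 2 vs 8

buggy=2 correct=8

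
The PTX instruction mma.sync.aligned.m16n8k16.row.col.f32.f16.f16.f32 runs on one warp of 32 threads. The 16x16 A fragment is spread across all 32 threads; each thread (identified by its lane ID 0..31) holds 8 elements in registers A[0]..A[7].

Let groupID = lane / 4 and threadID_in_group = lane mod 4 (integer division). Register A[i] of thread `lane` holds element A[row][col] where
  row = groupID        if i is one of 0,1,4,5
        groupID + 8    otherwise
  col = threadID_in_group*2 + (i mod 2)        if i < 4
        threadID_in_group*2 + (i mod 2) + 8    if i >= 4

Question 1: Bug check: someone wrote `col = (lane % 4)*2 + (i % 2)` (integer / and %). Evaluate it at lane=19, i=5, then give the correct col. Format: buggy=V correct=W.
buggy=7 correct=15

`(lane % 4)*2 + (i % 2)`[19,5]⇒7
lane 19⇒19/4=4, 19 mod 4=3
i=5  r:4+0⇒4  c:2·3+1+8⇒15
col: 7 vs 15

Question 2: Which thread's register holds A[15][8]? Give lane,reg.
r=15⇒gr=7,Rb=1  c=8⇒Cb=1,th=0,odd=0
L=7*4+0=28  i=1*4+1*2+0=6

28,6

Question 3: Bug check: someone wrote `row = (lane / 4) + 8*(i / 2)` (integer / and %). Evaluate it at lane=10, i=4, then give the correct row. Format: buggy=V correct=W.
buggy=18 correct=2

`(lane / 4) + 8*(i / 2)`[10,4]⇒18
lane 10: gr=2 (10/4), th=2 (10%4)
i=4: r=2+0=2, c=2*2+0+8=12
row: 18 vs 2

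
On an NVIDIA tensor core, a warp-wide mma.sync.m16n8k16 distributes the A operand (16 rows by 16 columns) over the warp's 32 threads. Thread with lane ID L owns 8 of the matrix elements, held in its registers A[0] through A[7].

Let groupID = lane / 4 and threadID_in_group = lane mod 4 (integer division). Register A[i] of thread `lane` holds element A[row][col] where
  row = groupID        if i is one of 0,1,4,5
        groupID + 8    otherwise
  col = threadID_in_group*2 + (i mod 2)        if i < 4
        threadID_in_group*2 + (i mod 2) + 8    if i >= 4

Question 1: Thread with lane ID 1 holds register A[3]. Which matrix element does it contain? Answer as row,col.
8,3

lane 1=>1/4=0, 1 mod 4=1
i=3  r:0+8=>8  c:2·1+1+0=>3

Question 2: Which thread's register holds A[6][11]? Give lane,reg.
25,5

r: 6->gid=6,r8=0  c: 11->c8=1,tid=1,i&1=1
L=6*4+1=25  i=1*4+0*2+1=5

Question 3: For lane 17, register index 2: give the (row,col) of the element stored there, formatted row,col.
17: grp=4,tig=1
[2] (4+8,1*2+0+0) = (12,2)

12,2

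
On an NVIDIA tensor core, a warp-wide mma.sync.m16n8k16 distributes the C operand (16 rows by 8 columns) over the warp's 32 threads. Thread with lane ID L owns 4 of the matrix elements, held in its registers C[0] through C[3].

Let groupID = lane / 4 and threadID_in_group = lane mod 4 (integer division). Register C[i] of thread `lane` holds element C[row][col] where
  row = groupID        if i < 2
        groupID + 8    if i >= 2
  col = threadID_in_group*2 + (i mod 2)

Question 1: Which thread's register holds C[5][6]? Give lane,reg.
23,0

r=5->g=5,rb=0  c=6->t=3,b0=0
L=5*4+3=23  i=0*2+0=0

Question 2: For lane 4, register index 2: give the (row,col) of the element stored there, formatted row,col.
9,0

4: gid=1,tid=0
[2] (1+8,0*2+0) = (9,0)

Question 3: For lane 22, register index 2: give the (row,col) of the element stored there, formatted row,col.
13,4

lane 22->22/4=5, 22 mod 4=2
i=2  r:5+8->13  c:2·2+0->4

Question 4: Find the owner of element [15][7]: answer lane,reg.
r: 15->gid=7,r8=1  c: 7->tid=3,i&1=1
L=7*4+3=31  i=1*2+1=3

31,3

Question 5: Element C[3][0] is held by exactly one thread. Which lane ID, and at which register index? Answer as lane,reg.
r=3⇒gr=3,Rb=0  c=0⇒th=0,odd=0
L=3*4+0=12  i=0*2+0=0

12,0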